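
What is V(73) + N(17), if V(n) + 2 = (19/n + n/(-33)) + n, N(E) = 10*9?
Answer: 383147/2409 ≈ 159.05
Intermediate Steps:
N(E) = 90
V(n) = -2 + 19/n + 32*n/33 (V(n) = -2 + ((19/n + n/(-33)) + n) = -2 + ((19/n + n*(-1/33)) + n) = -2 + ((19/n - n/33) + n) = -2 + (19/n + 32*n/33) = -2 + 19/n + 32*n/33)
V(73) + N(17) = (-2 + 19/73 + (32/33)*73) + 90 = (-2 + 19*(1/73) + 2336/33) + 90 = (-2 + 19/73 + 2336/33) + 90 = 166337/2409 + 90 = 383147/2409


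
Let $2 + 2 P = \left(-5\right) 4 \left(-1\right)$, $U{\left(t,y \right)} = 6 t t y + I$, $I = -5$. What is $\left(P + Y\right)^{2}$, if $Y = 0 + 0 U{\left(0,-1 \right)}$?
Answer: $81$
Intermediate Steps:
$U{\left(t,y \right)} = -5 + 6 y t^{2}$ ($U{\left(t,y \right)} = 6 t t y - 5 = 6 t^{2} y - 5 = 6 y t^{2} - 5 = -5 + 6 y t^{2}$)
$P = 9$ ($P = -1 + \frac{\left(-5\right) 4 \left(-1\right)}{2} = -1 + \frac{\left(-20\right) \left(-1\right)}{2} = -1 + \frac{1}{2} \cdot 20 = -1 + 10 = 9$)
$Y = 0$ ($Y = 0 + 0 \left(-5 + 6 \left(-1\right) 0^{2}\right) = 0 + 0 \left(-5 + 6 \left(-1\right) 0\right) = 0 + 0 \left(-5 + 0\right) = 0 + 0 \left(-5\right) = 0 + 0 = 0$)
$\left(P + Y\right)^{2} = \left(9 + 0\right)^{2} = 9^{2} = 81$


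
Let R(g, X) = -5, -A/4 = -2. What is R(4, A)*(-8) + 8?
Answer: 48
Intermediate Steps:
A = 8 (A = -4*(-2) = 8)
R(4, A)*(-8) + 8 = -5*(-8) + 8 = 40 + 8 = 48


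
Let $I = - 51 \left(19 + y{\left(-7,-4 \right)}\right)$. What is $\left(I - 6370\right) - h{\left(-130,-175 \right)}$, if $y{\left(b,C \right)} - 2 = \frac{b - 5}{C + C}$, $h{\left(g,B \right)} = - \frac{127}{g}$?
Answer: $- \frac{488701}{65} \approx -7518.5$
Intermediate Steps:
$y{\left(b,C \right)} = 2 + \frac{-5 + b}{2 C}$ ($y{\left(b,C \right)} = 2 + \frac{b - 5}{C + C} = 2 + \frac{-5 + b}{2 C}$)
$I = - \frac{2295}{2}$ ($I = - 51 \left(19 + \frac{-5 - 7 + 4 \left(-4\right)}{2 \left(-4\right)}\right) = - 51 \left(19 + \frac{1}{2} \left(- \frac{1}{4}\right) \left(-5 - 7 - 16\right)\right) = - 51 \left(19 + \frac{1}{2} \left(- \frac{1}{4}\right) \left(-28\right)\right) = - 51 \left(19 + \frac{7}{2}\right) = \left(-51\right) \frac{45}{2} = - \frac{2295}{2} \approx -1147.5$)
$\left(I - 6370\right) - h{\left(-130,-175 \right)} = \left(- \frac{2295}{2} - 6370\right) - - \frac{127}{-130} = \left(- \frac{2295}{2} - 6370\right) - \left(-127\right) \left(- \frac{1}{130}\right) = \left(- \frac{2295}{2} - 6370\right) - \frac{127}{130} = - \frac{15035}{2} - \frac{127}{130} = - \frac{488701}{65}$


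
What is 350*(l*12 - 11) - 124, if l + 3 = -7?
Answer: -45974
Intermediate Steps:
l = -10 (l = -3 - 7 = -10)
350*(l*12 - 11) - 124 = 350*(-10*12 - 11) - 124 = 350*(-120 - 11) - 124 = 350*(-131) - 124 = -45850 - 124 = -45974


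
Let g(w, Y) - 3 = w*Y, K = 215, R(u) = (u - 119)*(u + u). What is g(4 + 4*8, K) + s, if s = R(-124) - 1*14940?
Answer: 53067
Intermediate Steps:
R(u) = 2*u*(-119 + u) (R(u) = (-119 + u)*(2*u) = 2*u*(-119 + u))
g(w, Y) = 3 + Y*w (g(w, Y) = 3 + w*Y = 3 + Y*w)
s = 45324 (s = 2*(-124)*(-119 - 124) - 1*14940 = 2*(-124)*(-243) - 14940 = 60264 - 14940 = 45324)
g(4 + 4*8, K) + s = (3 + 215*(4 + 4*8)) + 45324 = (3 + 215*(4 + 32)) + 45324 = (3 + 215*36) + 45324 = (3 + 7740) + 45324 = 7743 + 45324 = 53067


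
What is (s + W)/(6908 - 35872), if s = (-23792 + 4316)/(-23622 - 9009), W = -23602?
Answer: 128356231/157520714 ≈ 0.81485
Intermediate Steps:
s = 6492/10877 (s = -19476/(-32631) = -19476*(-1/32631) = 6492/10877 ≈ 0.59686)
(s + W)/(6908 - 35872) = (6492/10877 - 23602)/(6908 - 35872) = -256712462/10877/(-28964) = -256712462/10877*(-1/28964) = 128356231/157520714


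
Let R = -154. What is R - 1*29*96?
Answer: -2938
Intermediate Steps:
R - 1*29*96 = -154 - 1*29*96 = -154 - 29*96 = -154 - 2784 = -2938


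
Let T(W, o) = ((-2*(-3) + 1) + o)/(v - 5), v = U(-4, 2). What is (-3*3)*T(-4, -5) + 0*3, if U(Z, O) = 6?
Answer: -18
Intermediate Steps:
v = 6
T(W, o) = 7 + o (T(W, o) = ((-2*(-3) + 1) + o)/(6 - 5) = ((6 + 1) + o)/1 = (7 + o)*1 = 7 + o)
(-3*3)*T(-4, -5) + 0*3 = (-3*3)*(7 - 5) + 0*3 = -9*2 + 0 = -18 + 0 = -18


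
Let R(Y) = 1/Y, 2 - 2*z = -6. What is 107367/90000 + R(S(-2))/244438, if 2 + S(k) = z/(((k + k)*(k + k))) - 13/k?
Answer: 83107880029/69664830000 ≈ 1.1930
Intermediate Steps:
z = 4 (z = 1 - 1/2*(-6) = 1 + 3 = 4)
S(k) = -2 + k**(-2) - 13/k (S(k) = -2 + (4/(((k + k)*(k + k))) - 13/k) = -2 + (4/(((2*k)*(2*k))) - 13/k) = -2 + (4/((4*k**2)) - 13/k) = -2 + (4*(1/(4*k**2)) - 13/k) = -2 + (k**(-2) - 13/k) = -2 + k**(-2) - 13/k)
107367/90000 + R(S(-2))/244438 = 107367/90000 + 1/(-2 + (-2)**(-2) - 13/(-2)*244438) = 107367*(1/90000) + (1/244438)/(-2 + 1/4 - 13*(-1/2)) = 35789/30000 + (1/244438)/(-2 + 1/4 + 13/2) = 35789/30000 + (1/244438)/(19/4) = 35789/30000 + (4/19)*(1/244438) = 35789/30000 + 2/2322161 = 83107880029/69664830000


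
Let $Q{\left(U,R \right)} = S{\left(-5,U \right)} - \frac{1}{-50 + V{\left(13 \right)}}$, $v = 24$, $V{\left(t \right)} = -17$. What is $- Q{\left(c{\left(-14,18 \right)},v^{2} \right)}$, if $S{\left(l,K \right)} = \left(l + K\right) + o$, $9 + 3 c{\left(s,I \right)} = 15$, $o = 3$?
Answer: $- \frac{1}{67} \approx -0.014925$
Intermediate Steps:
$c{\left(s,I \right)} = 2$ ($c{\left(s,I \right)} = -3 + \frac{1}{3} \cdot 15 = -3 + 5 = 2$)
$S{\left(l,K \right)} = 3 + K + l$ ($S{\left(l,K \right)} = \left(l + K\right) + 3 = \left(K + l\right) + 3 = 3 + K + l$)
$Q{\left(U,R \right)} = - \frac{133}{67} + U$ ($Q{\left(U,R \right)} = \left(3 + U - 5\right) - \frac{1}{-50 - 17} = \left(-2 + U\right) - \frac{1}{-67} = \left(-2 + U\right) - - \frac{1}{67} = \left(-2 + U\right) + \frac{1}{67} = - \frac{133}{67} + U$)
$- Q{\left(c{\left(-14,18 \right)},v^{2} \right)} = - (- \frac{133}{67} + 2) = \left(-1\right) \frac{1}{67} = - \frac{1}{67}$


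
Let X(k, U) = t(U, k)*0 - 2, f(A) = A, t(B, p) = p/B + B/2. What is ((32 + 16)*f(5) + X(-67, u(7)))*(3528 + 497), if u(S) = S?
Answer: 957950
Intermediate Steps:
t(B, p) = B/2 + p/B (t(B, p) = p/B + B*(1/2) = p/B + B/2 = B/2 + p/B)
X(k, U) = -2 (X(k, U) = (U/2 + k/U)*0 - 2 = 0 - 2 = -2)
((32 + 16)*f(5) + X(-67, u(7)))*(3528 + 497) = ((32 + 16)*5 - 2)*(3528 + 497) = (48*5 - 2)*4025 = (240 - 2)*4025 = 238*4025 = 957950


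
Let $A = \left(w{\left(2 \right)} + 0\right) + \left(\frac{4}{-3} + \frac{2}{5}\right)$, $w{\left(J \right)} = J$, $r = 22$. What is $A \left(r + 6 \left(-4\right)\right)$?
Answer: $- \frac{32}{15} \approx -2.1333$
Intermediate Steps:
$A = \frac{16}{15}$ ($A = \left(2 + 0\right) + \left(\frac{4}{-3} + \frac{2}{5}\right) = 2 + \left(4 \left(- \frac{1}{3}\right) + 2 \cdot \frac{1}{5}\right) = 2 + \left(- \frac{4}{3} + \frac{2}{5}\right) = 2 - \frac{14}{15} = \frac{16}{15} \approx 1.0667$)
$A \left(r + 6 \left(-4\right)\right) = \frac{16 \left(22 + 6 \left(-4\right)\right)}{15} = \frac{16 \left(22 - 24\right)}{15} = \frac{16}{15} \left(-2\right) = - \frac{32}{15}$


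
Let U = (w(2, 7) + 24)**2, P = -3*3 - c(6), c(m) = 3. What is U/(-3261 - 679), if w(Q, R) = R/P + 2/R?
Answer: -3964081/27800640 ≈ -0.14259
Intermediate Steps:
P = -12 (P = -3*3 - 1*3 = -9 - 3 = -12)
w(Q, R) = 2/R - R/12 (w(Q, R) = R/(-12) + 2/R = R*(-1/12) + 2/R = -R/12 + 2/R = 2/R - R/12)
U = 3964081/7056 (U = ((2/7 - 1/12*7) + 24)**2 = ((2*(1/7) - 7/12) + 24)**2 = ((2/7 - 7/12) + 24)**2 = (-25/84 + 24)**2 = (1991/84)**2 = 3964081/7056 ≈ 561.80)
U/(-3261 - 679) = 3964081/(7056*(-3261 - 679)) = (3964081/7056)/(-3940) = (3964081/7056)*(-1/3940) = -3964081/27800640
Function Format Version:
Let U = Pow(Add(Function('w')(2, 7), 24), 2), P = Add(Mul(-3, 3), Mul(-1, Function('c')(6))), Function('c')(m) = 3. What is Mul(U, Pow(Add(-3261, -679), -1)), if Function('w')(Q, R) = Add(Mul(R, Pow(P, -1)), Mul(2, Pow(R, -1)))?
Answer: Rational(-3964081, 27800640) ≈ -0.14259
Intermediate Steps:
P = -12 (P = Add(Mul(-3, 3), Mul(-1, 3)) = Add(-9, -3) = -12)
Function('w')(Q, R) = Add(Mul(2, Pow(R, -1)), Mul(Rational(-1, 12), R)) (Function('w')(Q, R) = Add(Mul(R, Pow(-12, -1)), Mul(2, Pow(R, -1))) = Add(Mul(R, Rational(-1, 12)), Mul(2, Pow(R, -1))) = Add(Mul(Rational(-1, 12), R), Mul(2, Pow(R, -1))) = Add(Mul(2, Pow(R, -1)), Mul(Rational(-1, 12), R)))
U = Rational(3964081, 7056) (U = Pow(Add(Add(Mul(2, Pow(7, -1)), Mul(Rational(-1, 12), 7)), 24), 2) = Pow(Add(Add(Mul(2, Rational(1, 7)), Rational(-7, 12)), 24), 2) = Pow(Add(Add(Rational(2, 7), Rational(-7, 12)), 24), 2) = Pow(Add(Rational(-25, 84), 24), 2) = Pow(Rational(1991, 84), 2) = Rational(3964081, 7056) ≈ 561.80)
Mul(U, Pow(Add(-3261, -679), -1)) = Mul(Rational(3964081, 7056), Pow(Add(-3261, -679), -1)) = Mul(Rational(3964081, 7056), Pow(-3940, -1)) = Mul(Rational(3964081, 7056), Rational(-1, 3940)) = Rational(-3964081, 27800640)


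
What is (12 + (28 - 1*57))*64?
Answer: -1088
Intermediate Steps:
(12 + (28 - 1*57))*64 = (12 + (28 - 57))*64 = (12 - 29)*64 = -17*64 = -1088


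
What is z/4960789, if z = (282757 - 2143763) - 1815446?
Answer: -3676452/4960789 ≈ -0.74110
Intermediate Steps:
z = -3676452 (z = -1861006 - 1815446 = -3676452)
z/4960789 = -3676452/4960789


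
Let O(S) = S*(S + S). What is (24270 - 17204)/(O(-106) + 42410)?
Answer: 3533/32441 ≈ 0.10891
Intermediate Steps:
O(S) = 2*S² (O(S) = S*(2*S) = 2*S²)
(24270 - 17204)/(O(-106) + 42410) = (24270 - 17204)/(2*(-106)² + 42410) = 7066/(2*11236 + 42410) = 7066/(22472 + 42410) = 7066/64882 = 7066*(1/64882) = 3533/32441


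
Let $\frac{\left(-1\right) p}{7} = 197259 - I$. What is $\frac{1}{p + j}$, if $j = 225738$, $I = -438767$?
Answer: $- \frac{1}{4226444} \approx -2.3661 \cdot 10^{-7}$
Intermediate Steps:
$p = -4452182$ ($p = - 7 \left(197259 - -438767\right) = - 7 \left(197259 + 438767\right) = \left(-7\right) 636026 = -4452182$)
$\frac{1}{p + j} = \frac{1}{-4452182 + 225738} = \frac{1}{-4226444} = - \frac{1}{4226444}$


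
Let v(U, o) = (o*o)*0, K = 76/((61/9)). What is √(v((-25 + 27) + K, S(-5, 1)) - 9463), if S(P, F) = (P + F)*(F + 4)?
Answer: I*√9463 ≈ 97.278*I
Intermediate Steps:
S(P, F) = (4 + F)*(F + P) (S(P, F) = (F + P)*(4 + F) = (4 + F)*(F + P))
K = 684/61 (K = 76/((61*(⅑))) = 76/(61/9) = 76*(9/61) = 684/61 ≈ 11.213)
v(U, o) = 0 (v(U, o) = o²*0 = 0)
√(v((-25 + 27) + K, S(-5, 1)) - 9463) = √(0 - 9463) = √(-9463) = I*√9463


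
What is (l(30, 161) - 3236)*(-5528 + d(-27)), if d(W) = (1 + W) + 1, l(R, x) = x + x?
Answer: 16181442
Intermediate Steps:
l(R, x) = 2*x
d(W) = 2 + W
(l(30, 161) - 3236)*(-5528 + d(-27)) = (2*161 - 3236)*(-5528 + (2 - 27)) = (322 - 3236)*(-5528 - 25) = -2914*(-5553) = 16181442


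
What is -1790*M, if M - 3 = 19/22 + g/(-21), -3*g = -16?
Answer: -4477685/693 ≈ -6461.3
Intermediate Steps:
g = 16/3 (g = -⅓*(-16) = 16/3 ≈ 5.3333)
M = 5003/1386 (M = 3 + (19/22 + (16/3)/(-21)) = 3 + (19*(1/22) + (16/3)*(-1/21)) = 3 + (19/22 - 16/63) = 3 + 845/1386 = 5003/1386 ≈ 3.6097)
-1790*M = -1790*5003/1386 = -4477685/693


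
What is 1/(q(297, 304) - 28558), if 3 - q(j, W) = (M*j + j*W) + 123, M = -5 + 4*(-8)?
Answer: -1/107977 ≈ -9.2612e-6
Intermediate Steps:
M = -37 (M = -5 - 32 = -37)
q(j, W) = -120 + 37*j - W*j (q(j, W) = 3 - ((-37*j + j*W) + 123) = 3 - ((-37*j + W*j) + 123) = 3 - (123 - 37*j + W*j) = 3 + (-123 + 37*j - W*j) = -120 + 37*j - W*j)
1/(q(297, 304) - 28558) = 1/((-120 + 37*297 - 1*304*297) - 28558) = 1/((-120 + 10989 - 90288) - 28558) = 1/(-79419 - 28558) = 1/(-107977) = -1/107977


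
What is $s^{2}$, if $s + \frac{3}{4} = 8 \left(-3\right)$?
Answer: $\frac{9801}{16} \approx 612.56$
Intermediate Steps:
$s = - \frac{99}{4}$ ($s = - \frac{3}{4} + 8 \left(-3\right) = - \frac{3}{4} - 24 = - \frac{99}{4} \approx -24.75$)
$s^{2} = \left(- \frac{99}{4}\right)^{2} = \frac{9801}{16}$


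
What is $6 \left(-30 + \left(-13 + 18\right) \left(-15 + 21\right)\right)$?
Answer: $0$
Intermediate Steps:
$6 \left(-30 + \left(-13 + 18\right) \left(-15 + 21\right)\right) = 6 \left(-30 + 5 \cdot 6\right) = 6 \left(-30 + 30\right) = 6 \cdot 0 = 0$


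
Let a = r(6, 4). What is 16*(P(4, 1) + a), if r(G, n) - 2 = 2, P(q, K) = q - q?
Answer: 64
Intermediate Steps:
P(q, K) = 0
r(G, n) = 4 (r(G, n) = 2 + 2 = 4)
a = 4
16*(P(4, 1) + a) = 16*(0 + 4) = 16*4 = 64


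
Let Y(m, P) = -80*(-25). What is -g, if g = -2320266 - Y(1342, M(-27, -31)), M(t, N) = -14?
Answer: 2322266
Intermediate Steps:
Y(m, P) = 2000
g = -2322266 (g = -2320266 - 1*2000 = -2320266 - 2000 = -2322266)
-g = -1*(-2322266) = 2322266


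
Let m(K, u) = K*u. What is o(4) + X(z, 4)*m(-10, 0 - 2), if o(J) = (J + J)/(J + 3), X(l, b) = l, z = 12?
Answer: 1688/7 ≈ 241.14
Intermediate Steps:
o(J) = 2*J/(3 + J) (o(J) = (2*J)/(3 + J) = 2*J/(3 + J))
o(4) + X(z, 4)*m(-10, 0 - 2) = 2*4/(3 + 4) + 12*(-10*(0 - 2)) = 2*4/7 + 12*(-10*(-2)) = 2*4*(⅐) + 12*20 = 8/7 + 240 = 1688/7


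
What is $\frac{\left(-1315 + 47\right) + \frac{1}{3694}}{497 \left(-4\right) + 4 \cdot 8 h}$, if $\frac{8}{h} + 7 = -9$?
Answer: $\frac{4683991}{7402776} \approx 0.63273$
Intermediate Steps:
$h = - \frac{1}{2}$ ($h = \frac{8}{-7 - 9} = \frac{8}{-16} = 8 \left(- \frac{1}{16}\right) = - \frac{1}{2} \approx -0.5$)
$\frac{\left(-1315 + 47\right) + \frac{1}{3694}}{497 \left(-4\right) + 4 \cdot 8 h} = \frac{\left(-1315 + 47\right) + \frac{1}{3694}}{497 \left(-4\right) + 4 \cdot 8 \left(- \frac{1}{2}\right)} = \frac{-1268 + \frac{1}{3694}}{-1988 + 32 \left(- \frac{1}{2}\right)} = - \frac{4683991}{3694 \left(-1988 - 16\right)} = - \frac{4683991}{3694 \left(-2004\right)} = \left(- \frac{4683991}{3694}\right) \left(- \frac{1}{2004}\right) = \frac{4683991}{7402776}$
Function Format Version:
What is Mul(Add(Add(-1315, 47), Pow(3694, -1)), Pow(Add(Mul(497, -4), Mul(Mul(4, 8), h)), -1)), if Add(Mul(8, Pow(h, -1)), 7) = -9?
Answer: Rational(4683991, 7402776) ≈ 0.63273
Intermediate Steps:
h = Rational(-1, 2) (h = Mul(8, Pow(Add(-7, -9), -1)) = Mul(8, Pow(-16, -1)) = Mul(8, Rational(-1, 16)) = Rational(-1, 2) ≈ -0.50000)
Mul(Add(Add(-1315, 47), Pow(3694, -1)), Pow(Add(Mul(497, -4), Mul(Mul(4, 8), h)), -1)) = Mul(Add(Add(-1315, 47), Pow(3694, -1)), Pow(Add(Mul(497, -4), Mul(Mul(4, 8), Rational(-1, 2))), -1)) = Mul(Add(-1268, Rational(1, 3694)), Pow(Add(-1988, Mul(32, Rational(-1, 2))), -1)) = Mul(Rational(-4683991, 3694), Pow(Add(-1988, -16), -1)) = Mul(Rational(-4683991, 3694), Pow(-2004, -1)) = Mul(Rational(-4683991, 3694), Rational(-1, 2004)) = Rational(4683991, 7402776)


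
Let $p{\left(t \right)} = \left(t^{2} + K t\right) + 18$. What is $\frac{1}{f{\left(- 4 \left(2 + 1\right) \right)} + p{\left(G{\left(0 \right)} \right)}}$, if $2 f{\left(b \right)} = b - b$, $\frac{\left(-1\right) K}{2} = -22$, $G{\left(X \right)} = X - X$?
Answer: $\frac{1}{18} \approx 0.055556$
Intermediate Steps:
$G{\left(X \right)} = 0$
$K = 44$ ($K = \left(-2\right) \left(-22\right) = 44$)
$p{\left(t \right)} = 18 + t^{2} + 44 t$ ($p{\left(t \right)} = \left(t^{2} + 44 t\right) + 18 = 18 + t^{2} + 44 t$)
$f{\left(b \right)} = 0$ ($f{\left(b \right)} = \frac{b - b}{2} = \frac{1}{2} \cdot 0 = 0$)
$\frac{1}{f{\left(- 4 \left(2 + 1\right) \right)} + p{\left(G{\left(0 \right)} \right)}} = \frac{1}{0 + \left(18 + 0^{2} + 44 \cdot 0\right)} = \frac{1}{0 + \left(18 + 0 + 0\right)} = \frac{1}{0 + 18} = \frac{1}{18}$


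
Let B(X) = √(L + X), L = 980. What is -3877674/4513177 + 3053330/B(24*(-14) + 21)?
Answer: -3877674/4513177 + 87238*√665/19 ≈ 1.1840e+5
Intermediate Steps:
B(X) = √(980 + X)
-3877674/4513177 + 3053330/B(24*(-14) + 21) = -3877674/4513177 + 3053330/(√(980 + (24*(-14) + 21))) = -3877674*1/4513177 + 3053330/(√(980 + (-336 + 21))) = -3877674/4513177 + 3053330/(√(980 - 315)) = -3877674/4513177 + 3053330/(√665) = -3877674/4513177 + 3053330*(√665/665) = -3877674/4513177 + 87238*√665/19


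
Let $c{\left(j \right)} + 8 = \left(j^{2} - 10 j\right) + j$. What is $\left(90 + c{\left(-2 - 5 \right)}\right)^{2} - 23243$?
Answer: $14393$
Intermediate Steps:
$c{\left(j \right)} = -8 + j^{2} - 9 j$ ($c{\left(j \right)} = -8 + \left(\left(j^{2} - 10 j\right) + j\right) = -8 + \left(j^{2} - 9 j\right) = -8 + j^{2} - 9 j$)
$\left(90 + c{\left(-2 - 5 \right)}\right)^{2} - 23243 = \left(90 - \left(8 - \left(-2 - 5\right)^{2} + 9 \left(-2 - 5\right)\right)\right)^{2} - 23243 = \left(90 - \left(-55 - 49\right)\right)^{2} - 23243 = \left(90 + \left(-8 + 49 + 63\right)\right)^{2} - 23243 = \left(90 + 104\right)^{2} - 23243 = 194^{2} - 23243 = 37636 - 23243 = 14393$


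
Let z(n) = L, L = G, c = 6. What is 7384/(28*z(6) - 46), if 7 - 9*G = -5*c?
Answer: 33228/311 ≈ 106.84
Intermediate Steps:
G = 37/9 (G = 7/9 - (-5)*6/9 = 7/9 - 1/9*(-30) = 7/9 + 10/3 = 37/9 ≈ 4.1111)
L = 37/9 ≈ 4.1111
z(n) = 37/9
7384/(28*z(6) - 46) = 7384/(28*(37/9) - 46) = 7384/(1036/9 - 46) = 7384/(622/9) = 7384*(9/622) = 33228/311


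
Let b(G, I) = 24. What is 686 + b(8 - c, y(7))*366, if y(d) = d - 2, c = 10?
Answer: 9470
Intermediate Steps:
y(d) = -2 + d
686 + b(8 - c, y(7))*366 = 686 + 24*366 = 686 + 8784 = 9470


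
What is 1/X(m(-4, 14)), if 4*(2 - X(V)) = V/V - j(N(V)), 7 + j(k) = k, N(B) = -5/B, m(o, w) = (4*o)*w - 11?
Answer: 188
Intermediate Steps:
m(o, w) = -11 + 4*o*w (m(o, w) = 4*o*w - 11 = -11 + 4*o*w)
j(k) = -7 + k
X(V) = -5/(4*V) (X(V) = 2 - (V/V - (-7 - 5/V))/4 = 2 - (1 + (7 + 5/V))/4 = 2 - (8 + 5/V)/4 = 2 + (-2 - 5/(4*V)) = -5/(4*V))
1/X(m(-4, 14)) = 1/(-5/(4*(-11 + 4*(-4)*14))) = 1/(-5/(4*(-11 - 224))) = 1/(-5/4/(-235)) = 1/(-5/4*(-1/235)) = 1/(1/188) = 188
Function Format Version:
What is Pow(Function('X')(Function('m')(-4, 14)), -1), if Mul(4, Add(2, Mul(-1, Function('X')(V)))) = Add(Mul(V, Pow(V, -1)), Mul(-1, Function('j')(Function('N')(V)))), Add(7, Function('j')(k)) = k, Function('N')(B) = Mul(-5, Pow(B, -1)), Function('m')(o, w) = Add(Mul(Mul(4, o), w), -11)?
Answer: 188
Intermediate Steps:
Function('m')(o, w) = Add(-11, Mul(4, o, w)) (Function('m')(o, w) = Add(Mul(4, o, w), -11) = Add(-11, Mul(4, o, w)))
Function('j')(k) = Add(-7, k)
Function('X')(V) = Mul(Rational(-5, 4), Pow(V, -1)) (Function('X')(V) = Add(2, Mul(Rational(-1, 4), Add(Mul(V, Pow(V, -1)), Mul(-1, Add(-7, Mul(-5, Pow(V, -1))))))) = Add(2, Mul(Rational(-1, 4), Add(1, Add(7, Mul(5, Pow(V, -1)))))) = Add(2, Mul(Rational(-1, 4), Add(8, Mul(5, Pow(V, -1))))) = Add(2, Add(-2, Mul(Rational(-5, 4), Pow(V, -1)))) = Mul(Rational(-5, 4), Pow(V, -1)))
Pow(Function('X')(Function('m')(-4, 14)), -1) = Pow(Mul(Rational(-5, 4), Pow(Add(-11, Mul(4, -4, 14)), -1)), -1) = Pow(Mul(Rational(-5, 4), Pow(Add(-11, -224), -1)), -1) = Pow(Mul(Rational(-5, 4), Pow(-235, -1)), -1) = Pow(Mul(Rational(-5, 4), Rational(-1, 235)), -1) = Pow(Rational(1, 188), -1) = 188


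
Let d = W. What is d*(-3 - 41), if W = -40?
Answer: 1760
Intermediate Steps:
d = -40
d*(-3 - 41) = -40*(-3 - 41) = -40*(-44) = 1760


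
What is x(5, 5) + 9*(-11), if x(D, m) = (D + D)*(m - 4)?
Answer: -89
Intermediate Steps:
x(D, m) = 2*D*(-4 + m) (x(D, m) = (2*D)*(-4 + m) = 2*D*(-4 + m))
x(5, 5) + 9*(-11) = 2*5*(-4 + 5) + 9*(-11) = 2*5*1 - 99 = 10 - 99 = -89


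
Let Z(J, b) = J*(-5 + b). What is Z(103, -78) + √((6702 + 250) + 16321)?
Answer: -8549 + 37*√17 ≈ -8396.4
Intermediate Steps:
Z(103, -78) + √((6702 + 250) + 16321) = 103*(-5 - 78) + √((6702 + 250) + 16321) = 103*(-83) + √(6952 + 16321) = -8549 + √23273 = -8549 + 37*√17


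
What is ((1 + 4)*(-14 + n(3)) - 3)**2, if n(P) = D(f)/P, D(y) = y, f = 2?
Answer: 43681/9 ≈ 4853.4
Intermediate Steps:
n(P) = 2/P
((1 + 4)*(-14 + n(3)) - 3)**2 = ((1 + 4)*(-14 + 2/3) - 3)**2 = (5*(-14 + 2*(1/3)) - 3)**2 = (5*(-14 + 2/3) - 3)**2 = (5*(-40/3) - 3)**2 = (-200/3 - 3)**2 = (-209/3)**2 = 43681/9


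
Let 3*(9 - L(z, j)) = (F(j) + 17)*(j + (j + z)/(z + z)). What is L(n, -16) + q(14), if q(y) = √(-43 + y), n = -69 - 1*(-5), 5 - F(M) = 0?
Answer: 487/4 + I*√29 ≈ 121.75 + 5.3852*I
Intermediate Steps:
F(M) = 5 (F(M) = 5 - 1*0 = 5 + 0 = 5)
n = -64 (n = -69 + 5 = -64)
L(z, j) = 9 - 22*j/3 - 11*(j + z)/(3*z) (L(z, j) = 9 - (5 + 17)*(j + (j + z)/(z + z))/3 = 9 - 22*(j + (j + z)/((2*z)))/3 = 9 - 22*(j + (j + z)*(1/(2*z)))/3 = 9 - 22*(j + (j + z)/(2*z))/3 = 9 - (22*j + 11*(j + z)/z)/3 = 9 + (-22*j/3 - 11*(j + z)/(3*z)) = 9 - 22*j/3 - 11*(j + z)/(3*z))
L(n, -16) + q(14) = (⅓)*(-11*(-16) + 16*(-64) - 22*(-16)*(-64))/(-64) + √(-43 + 14) = (⅓)*(-1/64)*(176 - 1024 - 22528) + √(-29) = (⅓)*(-1/64)*(-23376) + I*√29 = 487/4 + I*√29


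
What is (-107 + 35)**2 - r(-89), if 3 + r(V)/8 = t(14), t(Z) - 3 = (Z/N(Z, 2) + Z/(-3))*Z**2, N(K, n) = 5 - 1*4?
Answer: -28352/3 ≈ -9450.7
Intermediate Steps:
N(K, n) = 1 (N(K, n) = 5 - 4 = 1)
t(Z) = 3 + 2*Z**3/3 (t(Z) = 3 + (Z/1 + Z/(-3))*Z**2 = 3 + (Z*1 + Z*(-1/3))*Z**2 = 3 + (Z - Z/3)*Z**2 = 3 + (2*Z/3)*Z**2 = 3 + 2*Z**3/3)
r(V) = 43904/3 (r(V) = -24 + 8*(3 + (2/3)*14**3) = -24 + 8*(3 + (2/3)*2744) = -24 + 8*(3 + 5488/3) = -24 + 8*(5497/3) = -24 + 43976/3 = 43904/3)
(-107 + 35)**2 - r(-89) = (-107 + 35)**2 - 1*43904/3 = (-72)**2 - 43904/3 = 5184 - 43904/3 = -28352/3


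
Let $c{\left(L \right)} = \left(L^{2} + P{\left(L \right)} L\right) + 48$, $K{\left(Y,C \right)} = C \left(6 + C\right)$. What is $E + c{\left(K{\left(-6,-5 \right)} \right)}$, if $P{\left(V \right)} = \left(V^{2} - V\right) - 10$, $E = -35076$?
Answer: $-35103$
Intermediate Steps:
$P{\left(V \right)} = -10 + V^{2} - V$
$c{\left(L \right)} = 48 + L^{2} + L \left(-10 + L^{2} - L\right)$ ($c{\left(L \right)} = \left(L^{2} + \left(-10 + L^{2} - L\right) L\right) + 48 = \left(L^{2} + L \left(-10 + L^{2} - L\right)\right) + 48 = 48 + L^{2} + L \left(-10 + L^{2} - L\right)$)
$E + c{\left(K{\left(-6,-5 \right)} \right)} = -35076 + \left(48 + \left(- 5 \left(6 - 5\right)\right)^{3} - 10 \left(- 5 \left(6 - 5\right)\right)\right) = -35076 + \left(48 + \left(\left(-5\right) 1\right)^{3} - 10 \left(\left(-5\right) 1\right)\right) = -35076 + \left(48 + \left(-5\right)^{3} - -50\right) = -35076 + \left(48 - 125 + 50\right) = -35076 - 27 = -35103$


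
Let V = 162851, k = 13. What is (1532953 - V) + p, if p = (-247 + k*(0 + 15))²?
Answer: 1372806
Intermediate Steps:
p = 2704 (p = (-247 + 13*(0 + 15))² = (-247 + 13*15)² = (-247 + 195)² = (-52)² = 2704)
(1532953 - V) + p = (1532953 - 1*162851) + 2704 = (1532953 - 162851) + 2704 = 1370102 + 2704 = 1372806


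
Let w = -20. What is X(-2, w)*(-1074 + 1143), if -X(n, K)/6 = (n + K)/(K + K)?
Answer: -2277/10 ≈ -227.70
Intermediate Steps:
X(n, K) = -3*(K + n)/K (X(n, K) = -6*(n + K)/(K + K) = -6*(K + n)/(2*K) = -6*(K + n)*1/(2*K) = -3*(K + n)/K)
X(-2, w)*(-1074 + 1143) = (-3 - 3*(-2)/(-20))*(-1074 + 1143) = (-3 - 3*(-2)*(-1/20))*69 = (-3 - 3/10)*69 = -33/10*69 = -2277/10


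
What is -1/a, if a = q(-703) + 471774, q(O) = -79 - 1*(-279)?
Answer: -1/471974 ≈ -2.1188e-6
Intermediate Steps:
q(O) = 200 (q(O) = -79 + 279 = 200)
a = 471974 (a = 200 + 471774 = 471974)
-1/a = -1/471974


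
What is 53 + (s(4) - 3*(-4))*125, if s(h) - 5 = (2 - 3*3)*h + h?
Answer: -822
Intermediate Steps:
s(h) = 5 - 6*h (s(h) = 5 + ((2 - 3*3)*h + h) = 5 + ((2 - 9)*h + h) = 5 + (-7*h + h) = 5 - 6*h)
53 + (s(4) - 3*(-4))*125 = 53 + ((5 - 6*4) - 3*(-4))*125 = 53 + ((5 - 24) + 12)*125 = 53 + (-19 + 12)*125 = 53 - 7*125 = 53 - 875 = -822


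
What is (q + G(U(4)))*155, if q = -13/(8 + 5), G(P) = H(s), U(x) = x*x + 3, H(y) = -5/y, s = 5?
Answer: -310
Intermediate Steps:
U(x) = 3 + x² (U(x) = x² + 3 = 3 + x²)
G(P) = -1 (G(P) = -5/5 = -5*⅕ = -1)
q = -1 (q = -13/13 = (1/13)*(-13) = -1)
(q + G(U(4)))*155 = (-1 - 1)*155 = -2*155 = -310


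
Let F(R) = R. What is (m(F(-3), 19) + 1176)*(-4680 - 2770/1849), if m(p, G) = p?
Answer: -10153593570/1849 ≈ -5.4914e+6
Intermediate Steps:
(m(F(-3), 19) + 1176)*(-4680 - 2770/1849) = (-3 + 1176)*(-4680 - 2770/1849) = 1173*(-4680 - 2770*1/1849) = 1173*(-4680 - 2770/1849) = 1173*(-8656090/1849) = -10153593570/1849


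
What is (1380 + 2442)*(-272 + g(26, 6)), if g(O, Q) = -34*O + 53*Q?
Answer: -3202836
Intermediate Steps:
(1380 + 2442)*(-272 + g(26, 6)) = (1380 + 2442)*(-272 + (-34*26 + 53*6)) = 3822*(-272 + (-884 + 318)) = 3822*(-272 - 566) = 3822*(-838) = -3202836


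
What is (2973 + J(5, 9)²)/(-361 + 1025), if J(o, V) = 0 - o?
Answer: 1499/332 ≈ 4.5151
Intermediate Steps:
J(o, V) = -o
(2973 + J(5, 9)²)/(-361 + 1025) = (2973 + (-1*5)²)/(-361 + 1025) = (2973 + (-5)²)/664 = (2973 + 25)*(1/664) = 2998*(1/664) = 1499/332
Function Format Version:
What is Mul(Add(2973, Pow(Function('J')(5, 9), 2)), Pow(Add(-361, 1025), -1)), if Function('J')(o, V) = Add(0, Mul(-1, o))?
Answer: Rational(1499, 332) ≈ 4.5151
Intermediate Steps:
Function('J')(o, V) = Mul(-1, o)
Mul(Add(2973, Pow(Function('J')(5, 9), 2)), Pow(Add(-361, 1025), -1)) = Mul(Add(2973, Pow(Mul(-1, 5), 2)), Pow(Add(-361, 1025), -1)) = Mul(Add(2973, Pow(-5, 2)), Pow(664, -1)) = Mul(Add(2973, 25), Rational(1, 664)) = Mul(2998, Rational(1, 664)) = Rational(1499, 332)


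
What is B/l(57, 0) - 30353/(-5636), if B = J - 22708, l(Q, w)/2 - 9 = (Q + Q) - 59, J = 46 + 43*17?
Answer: -29929483/180352 ≈ -165.95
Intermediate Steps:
J = 777 (J = 46 + 731 = 777)
l(Q, w) = -100 + 4*Q (l(Q, w) = 18 + 2*((Q + Q) - 59) = 18 + 2*(2*Q - 59) = 18 + 2*(-59 + 2*Q) = 18 + (-118 + 4*Q) = -100 + 4*Q)
B = -21931 (B = 777 - 22708 = -21931)
B/l(57, 0) - 30353/(-5636) = -21931/(-100 + 4*57) - 30353/(-5636) = -21931/(-100 + 228) - 30353*(-1/5636) = -21931/128 + 30353/5636 = -29929483/180352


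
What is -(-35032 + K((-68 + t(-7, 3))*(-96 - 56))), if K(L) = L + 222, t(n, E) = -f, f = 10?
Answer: 22954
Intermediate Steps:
t(n, E) = -10 (t(n, E) = -1*10 = -10)
K(L) = 222 + L
-(-35032 + K((-68 + t(-7, 3))*(-96 - 56))) = -(-35032 + (222 + (-68 - 10)*(-96 - 56))) = -(-35032 + (222 - 78*(-152))) = -(-35032 + (222 + 11856)) = -(-35032 + 12078) = -1*(-22954) = 22954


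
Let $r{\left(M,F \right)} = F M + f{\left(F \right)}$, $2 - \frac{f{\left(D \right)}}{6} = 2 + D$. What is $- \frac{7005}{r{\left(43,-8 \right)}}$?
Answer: $\frac{7005}{296} \approx 23.666$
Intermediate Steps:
$f{\left(D \right)} = - 6 D$ ($f{\left(D \right)} = 12 - 6 \left(2 + D\right) = 12 - \left(12 + 6 D\right) = - 6 D$)
$r{\left(M,F \right)} = - 6 F + F M$ ($r{\left(M,F \right)} = F M - 6 F = - 6 F + F M$)
$- \frac{7005}{r{\left(43,-8 \right)}} = - \frac{7005}{\left(-8\right) \left(-6 + 43\right)} = - \frac{7005}{\left(-8\right) 37} = - \frac{7005}{-296} = \left(-7005\right) \left(- \frac{1}{296}\right) = \frac{7005}{296}$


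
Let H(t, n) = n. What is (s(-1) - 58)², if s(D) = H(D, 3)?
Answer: 3025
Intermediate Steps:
s(D) = 3
(s(-1) - 58)² = (3 - 58)² = (-55)² = 3025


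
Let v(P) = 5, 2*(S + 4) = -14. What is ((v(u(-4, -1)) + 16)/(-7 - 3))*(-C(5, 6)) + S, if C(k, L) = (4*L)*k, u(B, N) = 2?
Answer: 241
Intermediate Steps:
S = -11 (S = -4 + (1/2)*(-14) = -4 - 7 = -11)
C(k, L) = 4*L*k
((v(u(-4, -1)) + 16)/(-7 - 3))*(-C(5, 6)) + S = ((5 + 16)/(-7 - 3))*(-4*6*5) - 11 = (21/(-10))*(-1*120) - 11 = (21*(-1/10))*(-120) - 11 = -21/10*(-120) - 11 = 252 - 11 = 241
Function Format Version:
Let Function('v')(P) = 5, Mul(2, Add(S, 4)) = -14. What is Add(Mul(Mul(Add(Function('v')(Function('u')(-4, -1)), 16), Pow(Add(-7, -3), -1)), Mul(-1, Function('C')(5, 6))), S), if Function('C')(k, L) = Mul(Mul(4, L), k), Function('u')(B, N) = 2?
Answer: 241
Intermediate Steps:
S = -11 (S = Add(-4, Mul(Rational(1, 2), -14)) = Add(-4, -7) = -11)
Function('C')(k, L) = Mul(4, L, k)
Add(Mul(Mul(Add(Function('v')(Function('u')(-4, -1)), 16), Pow(Add(-7, -3), -1)), Mul(-1, Function('C')(5, 6))), S) = Add(Mul(Mul(Add(5, 16), Pow(Add(-7, -3), -1)), Mul(-1, Mul(4, 6, 5))), -11) = Add(Mul(Mul(21, Pow(-10, -1)), Mul(-1, 120)), -11) = Add(Mul(Mul(21, Rational(-1, 10)), -120), -11) = Add(Mul(Rational(-21, 10), -120), -11) = Add(252, -11) = 241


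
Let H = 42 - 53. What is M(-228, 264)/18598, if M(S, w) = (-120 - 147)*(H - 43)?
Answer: 7209/9299 ≈ 0.77524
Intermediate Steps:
H = -11
M(S, w) = 14418 (M(S, w) = (-120 - 147)*(-11 - 43) = -267*(-54) = 14418)
M(-228, 264)/18598 = 14418/18598 = 14418*(1/18598) = 7209/9299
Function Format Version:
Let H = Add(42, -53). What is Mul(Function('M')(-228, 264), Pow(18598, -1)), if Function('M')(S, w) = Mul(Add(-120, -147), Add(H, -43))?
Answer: Rational(7209, 9299) ≈ 0.77524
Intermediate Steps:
H = -11
Function('M')(S, w) = 14418 (Function('M')(S, w) = Mul(Add(-120, -147), Add(-11, -43)) = Mul(-267, -54) = 14418)
Mul(Function('M')(-228, 264), Pow(18598, -1)) = Mul(14418, Pow(18598, -1)) = Mul(14418, Rational(1, 18598)) = Rational(7209, 9299)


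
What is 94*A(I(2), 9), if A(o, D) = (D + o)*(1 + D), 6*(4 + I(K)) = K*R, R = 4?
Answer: 17860/3 ≈ 5953.3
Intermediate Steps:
I(K) = -4 + 2*K/3 (I(K) = -4 + (K*4)/6 = -4 + (4*K)/6 = -4 + 2*K/3)
A(o, D) = (1 + D)*(D + o)
94*A(I(2), 9) = 94*(9 + (-4 + (2/3)*2) + 9**2 + 9*(-4 + (2/3)*2)) = 94*(9 + (-4 + 4/3) + 81 + 9*(-4 + 4/3)) = 94*(9 - 8/3 + 81 + 9*(-8/3)) = 94*(9 - 8/3 + 81 - 24) = 94*(190/3) = 17860/3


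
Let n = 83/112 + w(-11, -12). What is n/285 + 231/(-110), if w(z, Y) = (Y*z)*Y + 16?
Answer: -16171/2128 ≈ -7.5992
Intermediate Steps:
w(z, Y) = 16 + z*Y² (w(z, Y) = z*Y² + 16 = 16 + z*Y²)
n = -175533/112 (n = 83/112 + (16 - 11*(-12)²) = 83*(1/112) + (16 - 11*144) = 83/112 + (16 - 1584) = 83/112 - 1568 = -175533/112 ≈ -1567.3)
n/285 + 231/(-110) = -175533/112/285 + 231/(-110) = -175533/112*1/285 + 231*(-1/110) = -58511/10640 - 21/10 = -16171/2128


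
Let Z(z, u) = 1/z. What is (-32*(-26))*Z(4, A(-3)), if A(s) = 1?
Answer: 208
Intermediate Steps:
(-32*(-26))*Z(4, A(-3)) = -32*(-26)/4 = 832*(¼) = 208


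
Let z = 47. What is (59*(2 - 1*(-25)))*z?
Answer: 74871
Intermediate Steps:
(59*(2 - 1*(-25)))*z = (59*(2 - 1*(-25)))*47 = (59*(2 + 25))*47 = (59*27)*47 = 1593*47 = 74871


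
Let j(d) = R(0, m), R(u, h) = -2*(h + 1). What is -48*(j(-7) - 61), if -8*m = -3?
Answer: 3060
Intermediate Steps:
m = 3/8 (m = -⅛*(-3) = 3/8 ≈ 0.37500)
R(u, h) = -2 - 2*h (R(u, h) = -2*(1 + h) = -2 - 2*h)
j(d) = -11/4 (j(d) = -2 - 2*3/8 = -2 - ¾ = -11/4)
-48*(j(-7) - 61) = -48*(-11/4 - 61) = -48*(-255/4) = 3060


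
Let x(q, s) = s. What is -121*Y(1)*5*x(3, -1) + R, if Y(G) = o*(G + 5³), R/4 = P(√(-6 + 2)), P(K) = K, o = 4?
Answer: 304920 + 8*I ≈ 3.0492e+5 + 8.0*I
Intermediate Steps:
R = 8*I (R = 4*√(-6 + 2) = 4*√(-4) = 4*(2*I) = 8*I ≈ 8.0*I)
Y(G) = 500 + 4*G (Y(G) = 4*(G + 5³) = 4*(G + 125) = 4*(125 + G) = 500 + 4*G)
-121*Y(1)*5*x(3, -1) + R = -121*(500 + 4*1)*5*(-1) + 8*I = -121*(500 + 4)*5*(-1) + 8*I = -121*504*5*(-1) + 8*I = -304920*(-1) + 8*I = -121*(-2520) + 8*I = 304920 + 8*I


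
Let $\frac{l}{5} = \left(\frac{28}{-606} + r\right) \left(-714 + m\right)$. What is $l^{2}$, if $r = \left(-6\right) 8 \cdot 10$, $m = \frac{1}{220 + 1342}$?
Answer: $\frac{164470896218562850647025}{55999909449} \approx 2.937 \cdot 10^{12}$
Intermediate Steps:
$m = \frac{1}{1562} \approx 0.00064021$
$r = -480$ ($r = \left(-48\right) 10 = -480$)
$l = \frac{405550115545}{236643}$ ($l = 5 \left(\frac{28}{-606} - 480\right) \left(-714 + \frac{1}{1562}\right) = 5 \left(28 \left(- \frac{1}{606}\right) - 480\right) \left(- \frac{1115267}{1562}\right) = 5 \left(- \frac{14}{303} - 480\right) \left(- \frac{1115267}{1562}\right) = 5 \left(\left(- \frac{145454}{303}\right) \left(- \frac{1115267}{1562}\right)\right) = 5 \cdot \frac{81110023109}{236643} = \frac{405550115545}{236643} \approx 1.7138 \cdot 10^{6}$)
$l^{2} = \left(\frac{405550115545}{236643}\right)^{2} = \frac{164470896218562850647025}{55999909449}$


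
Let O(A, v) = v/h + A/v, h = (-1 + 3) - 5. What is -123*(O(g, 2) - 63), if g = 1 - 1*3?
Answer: 7954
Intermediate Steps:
h = -3 (h = 2 - 5 = -3)
g = -2 (g = 1 - 3 = -2)
O(A, v) = -v/3 + A/v (O(A, v) = v/(-3) + A/v = v*(-1/3) + A/v = -v/3 + A/v)
-123*(O(g, 2) - 63) = -123*((-1/3*2 - 2/2) - 63) = -123*((-2/3 - 2*1/2) - 63) = -123*((-2/3 - 1) - 63) = -123*(-5/3 - 63) = -123*(-194/3) = 7954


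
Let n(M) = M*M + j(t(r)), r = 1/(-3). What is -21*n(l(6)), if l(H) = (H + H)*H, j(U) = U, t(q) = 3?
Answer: -108927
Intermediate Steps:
r = -⅓ ≈ -0.33333
l(H) = 2*H² (l(H) = (2*H)*H = 2*H²)
n(M) = 3 + M² (n(M) = M*M + 3 = M² + 3 = 3 + M²)
-21*n(l(6)) = -21*(3 + (2*6²)²) = -21*(3 + (2*36)²) = -21*(3 + 72²) = -21*(3 + 5184) = -21*5187 = -108927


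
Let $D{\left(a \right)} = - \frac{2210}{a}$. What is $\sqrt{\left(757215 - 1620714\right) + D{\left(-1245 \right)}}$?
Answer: $\frac{i \sqrt{53537691441}}{249} \approx 929.25 i$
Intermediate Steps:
$\sqrt{\left(757215 - 1620714\right) + D{\left(-1245 \right)}} = \sqrt{\left(757215 - 1620714\right) - \frac{2210}{-1245}} = \sqrt{\left(757215 - 1620714\right) - - \frac{442}{249}} = \sqrt{-863499 + \frac{442}{249}} = \sqrt{- \frac{215010809}{249}} = \frac{i \sqrt{53537691441}}{249}$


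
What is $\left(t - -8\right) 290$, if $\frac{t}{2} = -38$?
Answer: $-19720$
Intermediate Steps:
$t = -76$ ($t = 2 \left(-38\right) = -76$)
$\left(t - -8\right) 290 = \left(-76 - -8\right) 290 = \left(-76 + 8\right) 290 = \left(-68\right) 290 = -19720$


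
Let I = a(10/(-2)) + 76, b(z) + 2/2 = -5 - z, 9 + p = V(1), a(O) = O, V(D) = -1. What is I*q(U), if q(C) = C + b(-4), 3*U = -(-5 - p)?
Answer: -781/3 ≈ -260.33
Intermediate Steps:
p = -10 (p = -9 - 1 = -10)
b(z) = -6 - z (b(z) = -1 + (-5 - z) = -6 - z)
U = -5/3 (U = (-(-5 - 1*(-10)))/3 = (-(-5 + 10))/3 = (-1*5)/3 = (⅓)*(-5) = -5/3 ≈ -1.6667)
q(C) = -2 + C (q(C) = C + (-6 - 1*(-4)) = C + (-6 + 4) = C - 2 = -2 + C)
I = 71 (I = 10/(-2) + 76 = 10*(-½) + 76 = -5 + 76 = 71)
I*q(U) = 71*(-2 - 5/3) = 71*(-11/3) = -781/3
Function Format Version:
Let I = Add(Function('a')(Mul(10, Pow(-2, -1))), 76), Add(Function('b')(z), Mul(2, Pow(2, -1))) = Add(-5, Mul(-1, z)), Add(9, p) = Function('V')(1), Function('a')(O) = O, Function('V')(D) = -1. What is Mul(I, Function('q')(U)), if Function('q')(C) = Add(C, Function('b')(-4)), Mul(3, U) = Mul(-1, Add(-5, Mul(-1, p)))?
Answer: Rational(-781, 3) ≈ -260.33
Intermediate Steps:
p = -10 (p = Add(-9, -1) = -10)
Function('b')(z) = Add(-6, Mul(-1, z)) (Function('b')(z) = Add(-1, Add(-5, Mul(-1, z))) = Add(-6, Mul(-1, z)))
U = Rational(-5, 3) (U = Mul(Rational(1, 3), Mul(-1, Add(-5, Mul(-1, -10)))) = Mul(Rational(1, 3), Mul(-1, Add(-5, 10))) = Mul(Rational(1, 3), Mul(-1, 5)) = Mul(Rational(1, 3), -5) = Rational(-5, 3) ≈ -1.6667)
Function('q')(C) = Add(-2, C) (Function('q')(C) = Add(C, Add(-6, Mul(-1, -4))) = Add(C, Add(-6, 4)) = Add(C, -2) = Add(-2, C))
I = 71 (I = Add(Mul(10, Pow(-2, -1)), 76) = Add(Mul(10, Rational(-1, 2)), 76) = Add(-5, 76) = 71)
Mul(I, Function('q')(U)) = Mul(71, Add(-2, Rational(-5, 3))) = Mul(71, Rational(-11, 3)) = Rational(-781, 3)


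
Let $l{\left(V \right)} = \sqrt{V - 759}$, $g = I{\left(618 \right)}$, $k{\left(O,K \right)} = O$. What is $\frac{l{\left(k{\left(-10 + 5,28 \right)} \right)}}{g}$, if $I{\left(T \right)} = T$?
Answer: $\frac{i \sqrt{191}}{309} \approx 0.044726 i$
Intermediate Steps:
$g = 618$
$l{\left(V \right)} = \sqrt{-759 + V}$
$\frac{l{\left(k{\left(-10 + 5,28 \right)} \right)}}{g} = \frac{\sqrt{-759 + \left(-10 + 5\right)}}{618} = \sqrt{-759 - 5} \cdot \frac{1}{618} = \sqrt{-764} \cdot \frac{1}{618} = 2 i \sqrt{191} \cdot \frac{1}{618} = \frac{i \sqrt{191}}{309}$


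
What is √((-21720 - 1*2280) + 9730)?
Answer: I*√14270 ≈ 119.46*I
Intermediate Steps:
√((-21720 - 1*2280) + 9730) = √((-21720 - 2280) + 9730) = √(-24000 + 9730) = √(-14270) = I*√14270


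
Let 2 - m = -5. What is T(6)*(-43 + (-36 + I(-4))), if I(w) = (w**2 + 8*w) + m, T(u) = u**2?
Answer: -3168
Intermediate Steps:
m = 7 (m = 2 - 1*(-5) = 2 + 5 = 7)
I(w) = 7 + w**2 + 8*w (I(w) = (w**2 + 8*w) + 7 = 7 + w**2 + 8*w)
T(6)*(-43 + (-36 + I(-4))) = 6**2*(-43 + (-36 + (7 + (-4)**2 + 8*(-4)))) = 36*(-43 + (-36 + (7 + 16 - 32))) = 36*(-43 + (-36 - 9)) = 36*(-43 - 45) = 36*(-88) = -3168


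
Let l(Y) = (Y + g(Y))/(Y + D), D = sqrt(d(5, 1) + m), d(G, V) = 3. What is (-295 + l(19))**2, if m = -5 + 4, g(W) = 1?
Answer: 11135526425/128881 + 4221000*sqrt(2)/128881 ≈ 86448.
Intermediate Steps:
m = -1
D = sqrt(2) (D = sqrt(3 - 1) = sqrt(2) ≈ 1.4142)
l(Y) = (1 + Y)/(Y + sqrt(2)) (l(Y) = (Y + 1)/(Y + sqrt(2)) = (1 + Y)/(Y + sqrt(2)))
(-295 + l(19))**2 = (-295 + (1 + 19)/(19 + sqrt(2)))**2 = (-295 + 20/(19 + sqrt(2)))**2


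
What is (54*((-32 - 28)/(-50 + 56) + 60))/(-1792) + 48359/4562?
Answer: 9292741/1021888 ≈ 9.0937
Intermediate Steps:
(54*((-32 - 28)/(-50 + 56) + 60))/(-1792) + 48359/4562 = (54*(-60/6 + 60))*(-1/1792) + 48359*(1/4562) = (54*(-60*⅙ + 60))*(-1/1792) + 48359/4562 = (54*(-10 + 60))*(-1/1792) + 48359/4562 = (54*50)*(-1/1792) + 48359/4562 = 2700*(-1/1792) + 48359/4562 = -675/448 + 48359/4562 = 9292741/1021888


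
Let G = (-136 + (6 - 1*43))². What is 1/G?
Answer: 1/29929 ≈ 3.3412e-5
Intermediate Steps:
G = 29929 (G = (-136 + (6 - 43))² = (-136 - 37)² = (-173)² = 29929)
1/G = 1/29929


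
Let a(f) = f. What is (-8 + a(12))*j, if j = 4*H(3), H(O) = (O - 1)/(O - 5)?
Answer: -16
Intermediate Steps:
H(O) = (-1 + O)/(-5 + O)
j = -4 (j = 4*((-1 + 3)/(-5 + 3)) = 4*(2/(-2)) = 4*(-1/2*2) = 4*(-1) = -4)
(-8 + a(12))*j = (-8 + 12)*(-4) = 4*(-4) = -16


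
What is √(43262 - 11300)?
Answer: √31962 ≈ 178.78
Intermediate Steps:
√(43262 - 11300) = √31962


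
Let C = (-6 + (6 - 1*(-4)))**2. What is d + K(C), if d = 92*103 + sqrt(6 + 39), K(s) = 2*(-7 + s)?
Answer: 9494 + 3*sqrt(5) ≈ 9500.7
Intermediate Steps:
C = 16 (C = (-6 + (6 + 4))**2 = (-6 + 10)**2 = 4**2 = 16)
K(s) = -14 + 2*s
d = 9476 + 3*sqrt(5) (d = 9476 + sqrt(45) = 9476 + 3*sqrt(5) ≈ 9482.7)
d + K(C) = (9476 + 3*sqrt(5)) + (-14 + 2*16) = (9476 + 3*sqrt(5)) + (-14 + 32) = (9476 + 3*sqrt(5)) + 18 = 9494 + 3*sqrt(5)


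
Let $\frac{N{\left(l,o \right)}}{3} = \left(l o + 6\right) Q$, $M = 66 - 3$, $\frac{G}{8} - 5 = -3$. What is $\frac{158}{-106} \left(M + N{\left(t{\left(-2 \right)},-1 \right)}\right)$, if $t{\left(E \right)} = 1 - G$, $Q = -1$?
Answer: $0$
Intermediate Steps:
$G = 16$ ($G = 40 + 8 \left(-3\right) = 40 - 24 = 16$)
$M = 63$ ($M = 66 - 3 = 63$)
$t{\left(E \right)} = -15$ ($t{\left(E \right)} = 1 - 16 = -15$)
$N{\left(l,o \right)} = -18 - 3 l o$ ($N{\left(l,o \right)} = 3 \left(l o + 6\right) \left(-1\right) = 3 \left(6 + l o\right) \left(-1\right) = 3 \left(-6 - l o\right) = -18 - 3 l o$)
$\frac{158}{-106} \left(M + N{\left(t{\left(-2 \right)},-1 \right)}\right) = \frac{158}{-106} \left(63 - \left(18 - -45\right)\right) = 158 \left(- \frac{1}{106}\right) \left(63 - 63\right) = - \frac{79 \left(63 - 63\right)}{53} = \left(- \frac{79}{53}\right) 0 = 0$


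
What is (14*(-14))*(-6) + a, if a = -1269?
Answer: -93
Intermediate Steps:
(14*(-14))*(-6) + a = (14*(-14))*(-6) - 1269 = -196*(-6) - 1269 = 1176 - 1269 = -93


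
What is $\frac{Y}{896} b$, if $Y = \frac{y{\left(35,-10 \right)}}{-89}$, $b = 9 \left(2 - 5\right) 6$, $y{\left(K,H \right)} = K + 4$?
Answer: $\frac{3159}{39872} \approx 0.079229$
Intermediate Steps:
$y{\left(K,H \right)} = 4 + K$
$b = -162$ ($b = 9 \left(\left(-3\right) 6\right) = 9 \left(-18\right) = -162$)
$Y = - \frac{39}{89}$ ($Y = \frac{4 + 35}{-89} = 39 \left(- \frac{1}{89}\right) = - \frac{39}{89} \approx -0.4382$)
$\frac{Y}{896} b = - \frac{39}{89 \cdot 896} \left(-162\right) = \left(- \frac{39}{89}\right) \frac{1}{896} \left(-162\right) = \left(- \frac{39}{79744}\right) \left(-162\right) = \frac{3159}{39872}$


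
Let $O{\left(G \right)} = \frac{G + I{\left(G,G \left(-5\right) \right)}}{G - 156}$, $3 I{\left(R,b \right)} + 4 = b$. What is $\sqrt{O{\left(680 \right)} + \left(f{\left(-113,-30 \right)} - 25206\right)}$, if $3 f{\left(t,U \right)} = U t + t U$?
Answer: $\frac{i \sqrt{3544120767}}{393} \approx 151.48 i$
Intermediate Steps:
$I{\left(R,b \right)} = - \frac{4}{3} + \frac{b}{3}$
$f{\left(t,U \right)} = \frac{2 U t}{3}$ ($f{\left(t,U \right)} = \frac{U t + t U}{3} = \frac{U t + U t}{3} = \frac{2 U t}{3}$)
$O{\left(G \right)} = \frac{- \frac{4}{3} - \frac{2 G}{3}}{-156 + G}$ ($O{\left(G \right)} = \frac{G + \left(- \frac{4}{3} + \frac{G \left(-5\right)}{3}\right)}{G - 156} = \frac{G + \left(- \frac{4}{3} + \frac{\left(-5\right) G}{3}\right)}{G - 156} = \frac{G - \left(\frac{4}{3} + \frac{5 G}{3}\right)}{-156 + G} = \frac{- \frac{4}{3} - \frac{2 G}{3}}{-156 + G}$)
$\sqrt{O{\left(680 \right)} + \left(f{\left(-113,-30 \right)} - 25206\right)} = \sqrt{\frac{2 \left(-2 - 680\right)}{3 \left(-156 + 680\right)} + \left(\frac{2}{3} \left(-30\right) \left(-113\right) - 25206\right)} = \sqrt{\frac{2 \left(-2 - 680\right)}{3 \cdot 524} + \left(2260 - 25206\right)} = \sqrt{\frac{2}{3} \cdot \frac{1}{524} \left(-682\right) - 22946} = \sqrt{- \frac{341}{393} - 22946} = \sqrt{- \frac{9018119}{393}} = \frac{i \sqrt{3544120767}}{393}$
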